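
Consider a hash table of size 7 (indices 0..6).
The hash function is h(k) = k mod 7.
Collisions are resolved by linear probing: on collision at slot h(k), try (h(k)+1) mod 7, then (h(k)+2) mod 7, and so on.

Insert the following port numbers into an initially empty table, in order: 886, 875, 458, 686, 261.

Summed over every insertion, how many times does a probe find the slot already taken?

Insert 886: h=4, slot 4 empty -> index 4.
Insert 875: h=0, slot 0 empty -> index 0.
Insert 458: h=3, slot 3 empty -> index 3.
Insert 686: h=0, slot 0 occupied -> index 1.
Insert 261: h=2, slot 2 empty -> index 2.
Table: [875, 686, 261, 458, 886, ∅, ∅]

1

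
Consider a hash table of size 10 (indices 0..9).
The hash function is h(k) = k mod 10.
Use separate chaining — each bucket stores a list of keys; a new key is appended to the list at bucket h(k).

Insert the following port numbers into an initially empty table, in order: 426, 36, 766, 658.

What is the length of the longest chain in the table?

426 → bucket 6
36 → bucket 6 (collision)
766 → bucket 6 (collision)
658 → bucket 8
Final buckets:
0: —
1: —
2: —
3: —
4: —
5: —
6: 426 -> 36 -> 766
7: —
8: 658
9: —

3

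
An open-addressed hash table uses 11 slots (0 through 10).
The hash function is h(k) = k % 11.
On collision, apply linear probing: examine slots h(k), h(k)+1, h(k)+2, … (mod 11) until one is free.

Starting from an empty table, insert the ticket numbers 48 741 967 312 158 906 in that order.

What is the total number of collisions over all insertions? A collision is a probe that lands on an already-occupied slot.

48 hashes to 4; slot 4 is free → place at 4.
741 hashes to 4; 4 taken → place at 5.
967 hashes to 10; slot 10 is free → place at 10.
312 hashes to 4; 4,5 taken → place at 6.
158 hashes to 4; 4,5,6 taken → place at 7.
906 hashes to 4; 4,5,6,7 taken → place at 8.
Table: [—, —, —, —, 48, 741, 312, 158, 906, —, 967]

10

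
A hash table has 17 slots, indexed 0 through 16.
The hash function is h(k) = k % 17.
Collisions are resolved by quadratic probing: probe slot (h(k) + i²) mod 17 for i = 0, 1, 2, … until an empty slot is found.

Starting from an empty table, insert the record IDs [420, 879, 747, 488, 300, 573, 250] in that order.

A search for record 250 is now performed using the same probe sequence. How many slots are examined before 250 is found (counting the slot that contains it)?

7

Insert 420: h=12, slot 12 empty => index 12.
Insert 879: h=12, slot 12 occupied => index 13.
Insert 747: h=16, slot 16 empty => index 16.
Insert 488: h=12, slots 12,13,16 occupied => index 4.
Insert 300: h=11, slot 11 empty => index 11.
Insert 573: h=12, slots 12,13,16,4,11 occupied => index 3.
Insert 250: h=12, slots 12,13,16,4,11,3 occupied => index 14.
Table: [., ., ., 573, 488, ., ., ., ., ., ., 300, 420, 879, 250, ., 747]
Lookup 250: h=12, probe 12,13,16,4,11,3,14 → found at 14.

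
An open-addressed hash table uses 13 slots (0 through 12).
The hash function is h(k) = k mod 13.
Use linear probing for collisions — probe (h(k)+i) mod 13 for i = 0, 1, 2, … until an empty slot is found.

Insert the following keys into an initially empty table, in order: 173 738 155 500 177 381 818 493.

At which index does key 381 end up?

5

173: h=4 -> slot 4
738: h=10 -> slot 10
155: h=12 -> slot 12
500: h=6 -> slot 6
177: h=8 -> slot 8
381: h=4, probe 4,5 -> slot 5
818: h=12, probe 12,0 -> slot 0
493: h=12, probe 12,0,1 -> slot 1
Table: [818, 493, —, —, 173, 381, 500, —, 177, —, 738, —, 155]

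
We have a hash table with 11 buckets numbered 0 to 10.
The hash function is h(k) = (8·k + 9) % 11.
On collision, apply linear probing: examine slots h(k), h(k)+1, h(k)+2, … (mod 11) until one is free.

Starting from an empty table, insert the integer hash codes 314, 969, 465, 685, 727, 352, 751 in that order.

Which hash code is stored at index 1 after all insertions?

685

314: h=2 -> slot 2
969: h=6 -> slot 6
465: h=0 -> slot 0
685: h=0, probe 0,1 -> slot 1
727: h=6, probe 6,7 -> slot 7
352: h=9 -> slot 9
751: h=0, probe 0,1,2,3 -> slot 3
Table: [465, 685, 314, 751, ., ., 969, 727, ., 352, .]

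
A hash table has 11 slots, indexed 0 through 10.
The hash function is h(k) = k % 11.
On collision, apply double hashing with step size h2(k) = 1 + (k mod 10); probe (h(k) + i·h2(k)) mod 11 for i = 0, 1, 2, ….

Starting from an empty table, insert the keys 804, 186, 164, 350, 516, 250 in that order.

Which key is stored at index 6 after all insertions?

804: h=1 → slot 1
186: h=10 → slot 10
164: h=10, h2=5, probe 10,4 → slot 4
350: h=9 → slot 9
516: h=10, h2=7, probe 10,6 → slot 6
250: h=8 → slot 8
Table: [-, 804, -, -, 164, -, 516, -, 250, 350, 186]

516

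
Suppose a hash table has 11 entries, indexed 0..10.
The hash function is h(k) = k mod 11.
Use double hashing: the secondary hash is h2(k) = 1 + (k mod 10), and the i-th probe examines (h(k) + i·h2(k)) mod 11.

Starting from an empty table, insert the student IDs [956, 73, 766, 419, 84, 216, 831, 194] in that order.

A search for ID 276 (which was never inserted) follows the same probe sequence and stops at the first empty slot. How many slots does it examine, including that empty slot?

3

956 hashes to 10; slot 10 is free -> place at 10.
73 hashes to 7; slot 7 is free -> place at 7.
766 hashes to 7, h2=7; 7 taken -> place at 3.
419 hashes to 1; slot 1 is free -> place at 1.
84 hashes to 7, h2=5; 7,1 taken -> place at 6.
216 hashes to 7, h2=7; 7,3,10,6 taken -> place at 2.
831 hashes to 6, h2=2; 6 taken -> place at 8.
194 hashes to 7, h2=5; 7,1,6 taken -> place at 0.
Table: [194, 419, 216, 766, —, —, 84, 73, 831, —, 956]
Lookup 276: h=1, h2=7, probe 1,8,4 → slot 4 empty, not found.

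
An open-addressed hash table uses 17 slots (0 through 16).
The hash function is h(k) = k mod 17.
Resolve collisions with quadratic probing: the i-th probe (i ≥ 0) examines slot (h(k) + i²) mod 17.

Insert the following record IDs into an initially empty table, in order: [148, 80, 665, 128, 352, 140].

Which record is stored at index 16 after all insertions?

148 hashes to 12; slot 12 is free => place at 12.
80 hashes to 12; 12 taken => place at 13.
665 hashes to 2; slot 2 is free => place at 2.
128 hashes to 9; slot 9 is free => place at 9.
352 hashes to 12; 12,13 taken => place at 16.
140 hashes to 4; slot 4 is free => place at 4.
Table: [—, —, 665, —, 140, —, —, —, —, 128, —, —, 148, 80, —, —, 352]

352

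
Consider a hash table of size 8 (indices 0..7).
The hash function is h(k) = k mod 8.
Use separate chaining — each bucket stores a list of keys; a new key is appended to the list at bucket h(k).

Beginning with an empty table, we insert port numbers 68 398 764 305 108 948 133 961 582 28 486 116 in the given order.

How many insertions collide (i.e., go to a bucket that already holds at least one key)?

8

68 -> bucket 4
398 -> bucket 6
764 -> bucket 4 (collision)
305 -> bucket 1
108 -> bucket 4 (collision)
948 -> bucket 4 (collision)
133 -> bucket 5
961 -> bucket 1 (collision)
582 -> bucket 6 (collision)
28 -> bucket 4 (collision)
486 -> bucket 6 (collision)
116 -> bucket 4 (collision)
Final buckets:
0: .
1: 305 -> 961
2: .
3: .
4: 68 -> 764 -> 108 -> 948 -> 28 -> 116
5: 133
6: 398 -> 582 -> 486
7: .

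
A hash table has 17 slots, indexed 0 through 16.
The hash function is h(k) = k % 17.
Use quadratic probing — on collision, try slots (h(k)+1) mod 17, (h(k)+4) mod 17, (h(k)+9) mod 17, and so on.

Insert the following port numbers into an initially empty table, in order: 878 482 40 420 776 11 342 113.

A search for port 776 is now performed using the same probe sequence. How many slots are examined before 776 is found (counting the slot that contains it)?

878: h=11 -> slot 11
482: h=6 -> slot 6
40: h=6, probe 6,7 -> slot 7
420: h=12 -> slot 12
776: h=11, probe 11,12,15 -> slot 15
11: h=11, probe 11,12,15,3 -> slot 3
342: h=2 -> slot 2
113: h=11, probe 11,12,15,3,10 -> slot 10
Table: [∅, ∅, 342, 11, ∅, ∅, 482, 40, ∅, ∅, 113, 878, 420, ∅, ∅, 776, ∅]
Lookup 776: h=11, probe 11,12,15 → found at 15.

3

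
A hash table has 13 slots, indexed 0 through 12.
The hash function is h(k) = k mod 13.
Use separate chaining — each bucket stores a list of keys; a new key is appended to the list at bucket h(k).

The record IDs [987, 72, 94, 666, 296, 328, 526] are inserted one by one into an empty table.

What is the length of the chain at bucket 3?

987 -> bucket 12
72 -> bucket 7
94 -> bucket 3
666 -> bucket 3 (collision)
296 -> bucket 10
328 -> bucket 3 (collision)
526 -> bucket 6
Final buckets:
0: _
1: _
2: _
3: 94 -> 666 -> 328
4: _
5: _
6: 526
7: 72
8: _
9: _
10: 296
11: _
12: 987

3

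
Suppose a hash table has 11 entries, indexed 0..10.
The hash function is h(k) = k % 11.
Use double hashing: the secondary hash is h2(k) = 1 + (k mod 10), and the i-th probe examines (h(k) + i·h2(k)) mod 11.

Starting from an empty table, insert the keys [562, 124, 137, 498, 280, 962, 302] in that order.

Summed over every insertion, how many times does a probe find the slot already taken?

562: h=1 => slot 1
124: h=3 => slot 3
137: h=5 => slot 5
498: h=3, h2=9, probe 3,1,10 => slot 10
280: h=5, h2=1, probe 5,6 => slot 6
962: h=5, h2=3, probe 5,8 => slot 8
302: h=5, h2=3, probe 5,8,0 => slot 0
Table: [302, 562, -, 124, -, 137, 280, -, 962, -, 498]

6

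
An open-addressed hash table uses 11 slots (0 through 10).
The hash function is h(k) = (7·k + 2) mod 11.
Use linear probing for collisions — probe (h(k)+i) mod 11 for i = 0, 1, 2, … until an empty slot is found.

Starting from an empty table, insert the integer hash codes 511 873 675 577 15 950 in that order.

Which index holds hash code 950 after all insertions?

511: h=4 -> slot 4
873: h=8 -> slot 8
675: h=8, probe 8,9 -> slot 9
577: h=4, probe 4,5 -> slot 5
15: h=8, probe 8,9,10 -> slot 10
950: h=8, probe 8,9,10,0 -> slot 0
Table: [950, ∅, ∅, ∅, 511, 577, ∅, ∅, 873, 675, 15]

0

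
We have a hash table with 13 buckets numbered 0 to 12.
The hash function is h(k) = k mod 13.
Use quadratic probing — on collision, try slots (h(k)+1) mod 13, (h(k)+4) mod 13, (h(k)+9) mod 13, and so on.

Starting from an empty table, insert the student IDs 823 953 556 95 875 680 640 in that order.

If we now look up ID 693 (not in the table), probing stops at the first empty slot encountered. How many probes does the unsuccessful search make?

823: h=4 -> slot 4
953: h=4, probe 4,5 -> slot 5
556: h=10 -> slot 10
95: h=4, probe 4,5,8 -> slot 8
875: h=4, probe 4,5,8,0 -> slot 0
680: h=4, probe 4,5,8,0,7 -> slot 7
640: h=3 -> slot 3
Table: [875, ., ., 640, 823, 953, ., 680, 95, ., 556, ., .]
Lookup 693: h=4, probe 4,5,8,0,7,3,1 → slot 1 empty, not found.

7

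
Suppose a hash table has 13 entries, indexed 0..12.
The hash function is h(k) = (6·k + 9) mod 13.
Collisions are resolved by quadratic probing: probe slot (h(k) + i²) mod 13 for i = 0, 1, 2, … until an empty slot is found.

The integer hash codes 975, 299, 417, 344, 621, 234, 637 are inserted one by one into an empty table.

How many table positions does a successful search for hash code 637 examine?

4

Insert 975: h=9, slot 9 empty => index 9.
Insert 299: h=9, slot 9 occupied => index 10.
Insert 417: h=2, slot 2 empty => index 2.
Insert 344: h=6, slot 6 empty => index 6.
Insert 621: h=4, slot 4 empty => index 4.
Insert 234: h=9, slots 9,10 occupied => index 0.
Insert 637: h=9, slots 9,10,0 occupied => index 5.
Table: [234, ., 417, ., 621, 637, 344, ., ., 975, 299, ., .]
Lookup 637: h=9, probe 9,10,0,5 → found at 5.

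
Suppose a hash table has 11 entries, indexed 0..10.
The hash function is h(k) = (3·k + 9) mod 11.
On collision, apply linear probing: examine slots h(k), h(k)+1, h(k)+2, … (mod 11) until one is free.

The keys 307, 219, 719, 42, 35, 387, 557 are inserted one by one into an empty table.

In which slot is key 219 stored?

7

Insert 307: h=6, slot 6 empty → index 6.
Insert 219: h=6, slot 6 occupied → index 7.
Insert 719: h=10, slot 10 empty → index 10.
Insert 42: h=3, slot 3 empty → index 3.
Insert 35: h=4, slot 4 empty → index 4.
Insert 387: h=4, slot 4 occupied → index 5.
Insert 557: h=8, slot 8 empty → index 8.
Table: [-, -, -, 42, 35, 387, 307, 219, 557, -, 719]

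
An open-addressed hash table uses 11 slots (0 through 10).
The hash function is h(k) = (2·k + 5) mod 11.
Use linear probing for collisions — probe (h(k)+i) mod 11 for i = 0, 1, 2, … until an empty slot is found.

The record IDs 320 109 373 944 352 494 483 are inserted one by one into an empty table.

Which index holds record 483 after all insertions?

Insert 320: h=7, slot 7 empty -> index 7.
Insert 109: h=3, slot 3 empty -> index 3.
Insert 373: h=3, slot 3 occupied -> index 4.
Insert 944: h=1, slot 1 empty -> index 1.
Insert 352: h=5, slot 5 empty -> index 5.
Insert 494: h=3, slots 3,4,5 occupied -> index 6.
Insert 483: h=3, slots 3,4,5,6,7 occupied -> index 8.
Table: [_, 944, _, 109, 373, 352, 494, 320, 483, _, _]

8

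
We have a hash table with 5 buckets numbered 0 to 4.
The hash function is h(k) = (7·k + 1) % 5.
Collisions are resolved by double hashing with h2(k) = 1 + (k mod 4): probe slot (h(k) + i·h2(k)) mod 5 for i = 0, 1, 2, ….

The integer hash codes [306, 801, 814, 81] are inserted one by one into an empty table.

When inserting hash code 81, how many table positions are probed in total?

306: h=3 → slot 3
801: h=3, h2=2, probe 3,0 → slot 0
814: h=4 → slot 4
81: h=3, h2=2, probe 3,0,2 → slot 2
Table: [801, _, 81, 306, 814]

3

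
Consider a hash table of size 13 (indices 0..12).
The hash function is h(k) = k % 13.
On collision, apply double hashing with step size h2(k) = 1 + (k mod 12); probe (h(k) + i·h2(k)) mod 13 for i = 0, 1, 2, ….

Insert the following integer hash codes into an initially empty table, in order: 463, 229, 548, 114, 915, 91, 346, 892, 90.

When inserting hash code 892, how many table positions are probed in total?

Insert 463: h=8, slot 8 empty -> index 8.
Insert 229: h=8, h2=2, slot 8 occupied -> index 10.
Insert 548: h=2, slot 2 empty -> index 2.
Insert 114: h=10, h2=7, slot 10 occupied -> index 4.
Insert 915: h=5, slot 5 empty -> index 5.
Insert 91: h=0, slot 0 empty -> index 0.
Insert 346: h=8, h2=11, slot 8 occupied -> index 6.
Insert 892: h=8, h2=5, slots 8,0,5,10,2 occupied -> index 7.
Insert 90: h=12, slot 12 empty -> index 12.
Table: [91, —, 548, —, 114, 915, 346, 892, 463, —, 229, —, 90]

6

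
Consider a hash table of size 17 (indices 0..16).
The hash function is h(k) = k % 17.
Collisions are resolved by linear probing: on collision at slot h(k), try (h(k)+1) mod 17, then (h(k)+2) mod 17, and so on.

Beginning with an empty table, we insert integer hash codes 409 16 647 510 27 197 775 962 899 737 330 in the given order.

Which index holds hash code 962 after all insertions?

13

409: h=1 -> slot 1
16: h=16 -> slot 16
647: h=1, probe 1,2 -> slot 2
510: h=0 -> slot 0
27: h=10 -> slot 10
197: h=10, probe 10,11 -> slot 11
775: h=10, probe 10,11,12 -> slot 12
962: h=10, probe 10,11,12,13 -> slot 13
899: h=15 -> slot 15
737: h=6 -> slot 6
330: h=7 -> slot 7
Table: [510, 409, 647, ., ., ., 737, 330, ., ., 27, 197, 775, 962, ., 899, 16]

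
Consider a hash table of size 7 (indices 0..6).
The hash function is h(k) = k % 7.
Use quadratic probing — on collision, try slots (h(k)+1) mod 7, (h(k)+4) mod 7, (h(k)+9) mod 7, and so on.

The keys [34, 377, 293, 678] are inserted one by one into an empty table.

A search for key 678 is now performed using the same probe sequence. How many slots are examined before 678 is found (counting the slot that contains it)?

Insert 34: h=6, slot 6 empty → index 6.
Insert 377: h=6, slot 6 occupied → index 0.
Insert 293: h=6, slots 6,0 occupied → index 3.
Insert 678: h=6, slots 6,0,3 occupied → index 1.
Table: [377, 678, —, 293, —, —, 34]
Lookup 678: h=6, probe 6,0,3,1 → found at 1.

4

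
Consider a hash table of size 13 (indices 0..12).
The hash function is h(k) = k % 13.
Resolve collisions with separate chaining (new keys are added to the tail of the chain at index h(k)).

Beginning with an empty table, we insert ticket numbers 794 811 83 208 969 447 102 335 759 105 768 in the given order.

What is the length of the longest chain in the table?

4

794 -> bucket 1
811 -> bucket 5
83 -> bucket 5 (collision)
208 -> bucket 0
969 -> bucket 7
447 -> bucket 5 (collision)
102 -> bucket 11
335 -> bucket 10
759 -> bucket 5 (collision)
105 -> bucket 1 (collision)
768 -> bucket 1 (collision)
Final buckets:
0: 208
1: 794 -> 105 -> 768
2: -
3: -
4: -
5: 811 -> 83 -> 447 -> 759
6: -
7: 969
8: -
9: -
10: 335
11: 102
12: -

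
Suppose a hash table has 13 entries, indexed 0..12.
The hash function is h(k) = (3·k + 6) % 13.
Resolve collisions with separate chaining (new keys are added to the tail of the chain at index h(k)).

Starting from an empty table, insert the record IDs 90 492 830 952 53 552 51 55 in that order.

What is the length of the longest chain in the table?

2

90 -> bucket 3
492 -> bucket 0
830 -> bucket 0 (collision)
952 -> bucket 2
53 -> bucket 9
552 -> bucket 11
51 -> bucket 3 (collision)
55 -> bucket 2 (collision)
Final buckets:
0: 492 -> 830
1: .
2: 952 -> 55
3: 90 -> 51
4: .
5: .
6: .
7: .
8: .
9: 53
10: .
11: 552
12: .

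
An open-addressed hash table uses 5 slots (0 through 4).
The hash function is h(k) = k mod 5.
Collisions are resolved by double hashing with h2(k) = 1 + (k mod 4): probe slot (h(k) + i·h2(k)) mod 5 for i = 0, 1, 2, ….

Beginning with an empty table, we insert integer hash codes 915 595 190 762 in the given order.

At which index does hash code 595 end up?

915: h=0 → slot 0
595: h=0, h2=4, probe 0,4 → slot 4
190: h=0, h2=3, probe 0,3 → slot 3
762: h=2 → slot 2
Table: [915, _, 762, 190, 595]

4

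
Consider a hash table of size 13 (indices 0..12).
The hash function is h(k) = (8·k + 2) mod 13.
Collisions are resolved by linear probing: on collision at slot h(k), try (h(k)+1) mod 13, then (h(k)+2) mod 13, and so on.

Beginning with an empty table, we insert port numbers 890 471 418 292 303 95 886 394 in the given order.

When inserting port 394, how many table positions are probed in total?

890: h=11 => slot 11
471: h=0 => slot 0
418: h=5 => slot 5
292: h=11, probe 11,12 => slot 12
303: h=8 => slot 8
95: h=8, probe 8,9 => slot 9
886: h=5, probe 5,6 => slot 6
394: h=8, probe 8,9,10 => slot 10
Table: [471, —, —, —, —, 418, 886, —, 303, 95, 394, 890, 292]

3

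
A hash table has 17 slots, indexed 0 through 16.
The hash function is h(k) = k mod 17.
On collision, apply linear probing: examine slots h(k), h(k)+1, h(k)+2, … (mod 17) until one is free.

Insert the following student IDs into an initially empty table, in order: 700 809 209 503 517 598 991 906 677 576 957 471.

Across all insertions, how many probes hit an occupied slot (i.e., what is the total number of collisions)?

10

Insert 700: h=3, slot 3 empty -> index 3.
Insert 809: h=10, slot 10 empty -> index 10.
Insert 209: h=5, slot 5 empty -> index 5.
Insert 503: h=10, slot 10 occupied -> index 11.
Insert 517: h=7, slot 7 empty -> index 7.
Insert 598: h=3, slot 3 occupied -> index 4.
Insert 991: h=5, slot 5 occupied -> index 6.
Insert 906: h=5, slots 5,6,7 occupied -> index 8.
Insert 677: h=14, slot 14 empty -> index 14.
Insert 576: h=15, slot 15 empty -> index 15.
Insert 957: h=5, slots 5,6,7,8 occupied -> index 9.
Insert 471: h=12, slot 12 empty -> index 12.
Table: [., ., ., 700, 598, 209, 991, 517, 906, 957, 809, 503, 471, ., 677, 576, .]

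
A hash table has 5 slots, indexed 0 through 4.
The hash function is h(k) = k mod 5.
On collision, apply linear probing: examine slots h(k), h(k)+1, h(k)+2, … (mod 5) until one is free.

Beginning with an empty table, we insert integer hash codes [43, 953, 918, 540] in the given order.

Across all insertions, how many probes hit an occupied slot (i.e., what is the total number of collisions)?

43 hashes to 3; slot 3 is free => place at 3.
953 hashes to 3; 3 taken => place at 4.
918 hashes to 3; 3,4 taken => place at 0.
540 hashes to 0; 0 taken => place at 1.
Table: [918, 540, -, 43, 953]

4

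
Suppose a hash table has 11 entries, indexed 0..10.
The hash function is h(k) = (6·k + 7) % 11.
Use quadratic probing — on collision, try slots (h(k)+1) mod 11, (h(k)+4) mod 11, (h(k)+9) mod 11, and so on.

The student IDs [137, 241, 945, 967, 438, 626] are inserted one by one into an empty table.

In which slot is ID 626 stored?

10

137: h=4 => slot 4
241: h=1 => slot 1
945: h=1, probe 1,2 => slot 2
967: h=1, probe 1,2,5 => slot 5
438: h=6 => slot 6
626: h=1, probe 1,2,5,10 => slot 10
Table: [_, 241, 945, _, 137, 967, 438, _, _, _, 626]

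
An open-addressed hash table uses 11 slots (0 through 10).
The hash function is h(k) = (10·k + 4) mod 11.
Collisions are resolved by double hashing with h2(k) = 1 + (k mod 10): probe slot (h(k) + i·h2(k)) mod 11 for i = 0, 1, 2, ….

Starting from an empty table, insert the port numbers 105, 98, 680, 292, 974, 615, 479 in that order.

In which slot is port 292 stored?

1

105: h=9 => slot 9
98: h=5 => slot 5
680: h=6 => slot 6
292: h=9, h2=3, probe 9,1 => slot 1
974: h=9, h2=5, probe 9,3 => slot 3
615: h=5, h2=6, probe 5,0 => slot 0
479: h=9, h2=10, probe 9,8 => slot 8
Table: [615, 292, ., 974, ., 98, 680, ., 479, 105, .]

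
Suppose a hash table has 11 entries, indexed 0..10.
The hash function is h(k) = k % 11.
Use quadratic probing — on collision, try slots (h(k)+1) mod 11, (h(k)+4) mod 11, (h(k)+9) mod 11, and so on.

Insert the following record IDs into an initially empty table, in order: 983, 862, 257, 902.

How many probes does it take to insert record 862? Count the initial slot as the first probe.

2

983 hashes to 4; slot 4 is free → place at 4.
862 hashes to 4; 4 taken → place at 5.
257 hashes to 4; 4,5 taken → place at 8.
902 hashes to 0; slot 0 is free → place at 0.
Table: [902, -, -, -, 983, 862, -, -, 257, -, -]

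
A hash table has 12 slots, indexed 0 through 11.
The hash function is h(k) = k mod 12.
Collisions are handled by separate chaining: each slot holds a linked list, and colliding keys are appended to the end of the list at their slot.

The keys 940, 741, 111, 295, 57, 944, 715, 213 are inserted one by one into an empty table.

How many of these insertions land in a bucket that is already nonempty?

3

Insert 940: h=4, bucket 4 empty -> new chain.
Insert 741: h=9, bucket 9 empty -> new chain.
Insert 111: h=3, bucket 3 empty -> new chain.
Insert 295: h=7, bucket 7 empty -> new chain.
Insert 57: h=9, bucket 9 nonempty -> append to chain.
Insert 944: h=8, bucket 8 empty -> new chain.
Insert 715: h=7, bucket 7 nonempty -> append to chain.
Insert 213: h=9, bucket 9 nonempty -> append to chain.
Final buckets:
0: —
1: —
2: —
3: 111
4: 940
5: —
6: —
7: 295 -> 715
8: 944
9: 741 -> 57 -> 213
10: —
11: —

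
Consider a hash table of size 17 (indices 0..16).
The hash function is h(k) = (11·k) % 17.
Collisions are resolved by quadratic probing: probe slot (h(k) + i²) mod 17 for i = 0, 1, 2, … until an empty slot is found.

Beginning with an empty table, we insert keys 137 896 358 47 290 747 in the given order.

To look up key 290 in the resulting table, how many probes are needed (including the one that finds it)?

3

Insert 137: h=11, slot 11 empty => index 11.
Insert 896: h=13, slot 13 empty => index 13.
Insert 358: h=11, slot 11 occupied => index 12.
Insert 47: h=7, slot 7 empty => index 7.
Insert 290: h=11, slots 11,12 occupied => index 15.
Insert 747: h=6, slot 6 empty => index 6.
Table: [—, —, —, —, —, —, 747, 47, —, —, —, 137, 358, 896, —, 290, —]
Lookup 290: h=11, probe 11,12,15 → found at 15.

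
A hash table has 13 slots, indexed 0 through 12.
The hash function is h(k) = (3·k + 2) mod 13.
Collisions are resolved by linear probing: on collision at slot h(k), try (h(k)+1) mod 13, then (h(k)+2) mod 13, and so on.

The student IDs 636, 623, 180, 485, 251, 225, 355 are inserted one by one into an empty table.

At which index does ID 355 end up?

636: h=12 → slot 12
623: h=12, probe 12,0 → slot 0
180: h=9 → slot 9
485: h=1 → slot 1
251: h=1, probe 1,2 → slot 2
225: h=1, probe 1,2,3 → slot 3
355: h=1, probe 1,2,3,4 → slot 4
Table: [623, 485, 251, 225, 355, _, _, _, _, 180, _, _, 636]

4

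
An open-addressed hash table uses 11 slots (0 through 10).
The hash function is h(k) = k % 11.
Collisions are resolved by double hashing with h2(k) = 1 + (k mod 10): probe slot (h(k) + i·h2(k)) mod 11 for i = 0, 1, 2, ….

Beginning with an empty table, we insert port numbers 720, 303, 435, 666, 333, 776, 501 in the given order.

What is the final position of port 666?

2

720 hashes to 5; slot 5 is free → place at 5.
303 hashes to 6; slot 6 is free → place at 6.
435 hashes to 6, h2=6; 6 taken → place at 1.
666 hashes to 6, h2=7; 6 taken → place at 2.
333 hashes to 3; slot 3 is free → place at 3.
776 hashes to 6, h2=7; 6,2 taken → place at 9.
501 hashes to 6, h2=2; 6 taken → place at 8.
Table: [∅, 435, 666, 333, ∅, 720, 303, ∅, 501, 776, ∅]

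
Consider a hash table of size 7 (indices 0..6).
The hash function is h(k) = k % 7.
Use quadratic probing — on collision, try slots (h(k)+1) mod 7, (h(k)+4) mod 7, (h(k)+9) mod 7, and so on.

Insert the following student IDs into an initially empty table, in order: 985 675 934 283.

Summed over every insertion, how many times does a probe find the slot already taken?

3

985 hashes to 5; slot 5 is free => place at 5.
675 hashes to 3; slot 3 is free => place at 3.
934 hashes to 3; 3 taken => place at 4.
283 hashes to 3; 3,4 taken => place at 0.
Table: [283, —, —, 675, 934, 985, —]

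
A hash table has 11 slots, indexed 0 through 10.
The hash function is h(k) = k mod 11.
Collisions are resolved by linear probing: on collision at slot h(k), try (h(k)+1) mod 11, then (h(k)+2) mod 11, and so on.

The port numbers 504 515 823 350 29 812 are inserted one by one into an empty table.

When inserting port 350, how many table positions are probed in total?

504 hashes to 9; slot 9 is free => place at 9.
515 hashes to 9; 9 taken => place at 10.
823 hashes to 9; 9,10 taken => place at 0.
350 hashes to 9; 9,10,0 taken => place at 1.
29 hashes to 7; slot 7 is free => place at 7.
812 hashes to 9; 9,10,0,1 taken => place at 2.
Table: [823, 350, 812, —, —, —, —, 29, —, 504, 515]

4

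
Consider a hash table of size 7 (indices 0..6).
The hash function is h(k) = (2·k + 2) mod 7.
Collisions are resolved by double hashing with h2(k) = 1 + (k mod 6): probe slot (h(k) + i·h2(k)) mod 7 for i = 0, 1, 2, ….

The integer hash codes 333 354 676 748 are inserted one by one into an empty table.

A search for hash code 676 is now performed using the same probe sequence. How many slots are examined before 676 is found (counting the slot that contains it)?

2

333 hashes to 3; slot 3 is free → place at 3.
354 hashes to 3, h2=1; 3 taken → place at 4.
676 hashes to 3, h2=5; 3 taken → place at 1.
748 hashes to 0; slot 0 is free → place at 0.
Table: [748, 676, _, 333, 354, _, _]
Lookup 676: h=3, h2=5, probe 3,1 → found at 1.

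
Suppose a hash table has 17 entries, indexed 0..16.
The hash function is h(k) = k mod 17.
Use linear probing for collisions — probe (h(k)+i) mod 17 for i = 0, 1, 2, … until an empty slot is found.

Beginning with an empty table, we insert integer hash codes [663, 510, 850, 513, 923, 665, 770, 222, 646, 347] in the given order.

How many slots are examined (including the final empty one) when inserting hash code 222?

7

663: h=0 → slot 0
510: h=0, probe 0,1 → slot 1
850: h=0, probe 0,1,2 → slot 2
513: h=3 → slot 3
923: h=5 → slot 5
665: h=2, probe 2,3,4 → slot 4
770: h=5, probe 5,6 → slot 6
222: h=1, probe 1,2,3,4,5,6,7 → slot 7
646: h=0, probe 0,1,2,3,4,5,6,7,8 → slot 8
347: h=7, probe 7,8,9 → slot 9
Table: [663, 510, 850, 513, 665, 923, 770, 222, 646, 347, ∅, ∅, ∅, ∅, ∅, ∅, ∅]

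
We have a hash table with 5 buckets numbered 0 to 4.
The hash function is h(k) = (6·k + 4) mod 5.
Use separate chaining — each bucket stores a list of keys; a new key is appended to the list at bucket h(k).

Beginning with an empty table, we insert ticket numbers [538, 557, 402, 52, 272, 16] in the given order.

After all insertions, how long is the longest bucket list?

Insert 538: h=2, bucket 2 empty -> new chain.
Insert 557: h=1, bucket 1 empty -> new chain.
Insert 402: h=1, bucket 1 nonempty -> append to chain.
Insert 52: h=1, bucket 1 nonempty -> append to chain.
Insert 272: h=1, bucket 1 nonempty -> append to chain.
Insert 16: h=0, bucket 0 empty -> new chain.
Final buckets:
0: 16
1: 557 -> 402 -> 52 -> 272
2: 538
3: ∅
4: ∅

4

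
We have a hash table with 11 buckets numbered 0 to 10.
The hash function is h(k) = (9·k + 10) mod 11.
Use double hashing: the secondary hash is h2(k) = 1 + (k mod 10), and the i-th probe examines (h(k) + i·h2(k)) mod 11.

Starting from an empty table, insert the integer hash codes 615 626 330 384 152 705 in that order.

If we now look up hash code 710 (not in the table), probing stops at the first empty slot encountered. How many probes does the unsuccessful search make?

3

Insert 615: h=1, slot 1 empty => index 1.
Insert 626: h=1, h2=7, slot 1 occupied => index 8.
Insert 330: h=10, slot 10 empty => index 10.
Insert 384: h=1, h2=5, slot 1 occupied => index 6.
Insert 152: h=3, slot 3 empty => index 3.
Insert 705: h=8, h2=6, slots 8,3 occupied => index 9.
Table: [∅, 615, ∅, 152, ∅, ∅, 384, ∅, 626, 705, 330]
Lookup 710: h=9, h2=1, probe 9,10,0 → slot 0 empty, not found.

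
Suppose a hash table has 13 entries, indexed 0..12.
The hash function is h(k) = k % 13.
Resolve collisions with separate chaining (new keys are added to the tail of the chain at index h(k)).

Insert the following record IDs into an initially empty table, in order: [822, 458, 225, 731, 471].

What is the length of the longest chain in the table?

Insert 822: h=3, bucket 3 empty → new chain.
Insert 458: h=3, bucket 3 nonempty → append to chain.
Insert 225: h=4, bucket 4 empty → new chain.
Insert 731: h=3, bucket 3 nonempty → append to chain.
Insert 471: h=3, bucket 3 nonempty → append to chain.
Final buckets:
0: ∅
1: ∅
2: ∅
3: 822 -> 458 -> 731 -> 471
4: 225
5: ∅
6: ∅
7: ∅
8: ∅
9: ∅
10: ∅
11: ∅
12: ∅

4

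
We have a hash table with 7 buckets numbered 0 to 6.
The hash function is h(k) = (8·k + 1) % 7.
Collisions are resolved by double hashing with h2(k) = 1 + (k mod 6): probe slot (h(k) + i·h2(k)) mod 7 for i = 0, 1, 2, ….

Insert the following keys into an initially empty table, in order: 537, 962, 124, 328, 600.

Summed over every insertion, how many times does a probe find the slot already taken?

Insert 537: h=6, slot 6 empty => index 6.
Insert 962: h=4, slot 4 empty => index 4.
Insert 124: h=6, h2=5, slots 6,4 occupied => index 2.
Insert 328: h=0, slot 0 empty => index 0.
Insert 600: h=6, h2=1, slots 6,0 occupied => index 1.
Table: [328, 600, 124, —, 962, —, 537]

4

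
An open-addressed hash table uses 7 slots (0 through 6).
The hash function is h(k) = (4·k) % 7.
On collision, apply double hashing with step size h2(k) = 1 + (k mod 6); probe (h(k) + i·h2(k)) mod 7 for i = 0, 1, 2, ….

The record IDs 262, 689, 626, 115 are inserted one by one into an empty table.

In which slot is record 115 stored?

262 hashes to 5; slot 5 is free → place at 5.
689 hashes to 5, h2=6; 5 taken → place at 4.
626 hashes to 5, h2=3; 5 taken → place at 1.
115 hashes to 5, h2=2; 5 taken → place at 0.
Table: [115, 626, -, -, 689, 262, -]

0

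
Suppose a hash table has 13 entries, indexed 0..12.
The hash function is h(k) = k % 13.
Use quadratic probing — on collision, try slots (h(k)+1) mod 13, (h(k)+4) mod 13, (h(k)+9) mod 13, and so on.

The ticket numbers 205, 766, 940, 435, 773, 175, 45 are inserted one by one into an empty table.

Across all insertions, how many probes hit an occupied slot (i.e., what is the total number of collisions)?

205: h=10 => slot 10
766: h=12 => slot 12
940: h=4 => slot 4
435: h=6 => slot 6
773: h=6, probe 6,7 => slot 7
175: h=6, probe 6,7,10,2 => slot 2
45: h=6, probe 6,7,10,2,9 => slot 9
Table: [_, _, 175, _, 940, _, 435, 773, _, 45, 205, _, 766]

8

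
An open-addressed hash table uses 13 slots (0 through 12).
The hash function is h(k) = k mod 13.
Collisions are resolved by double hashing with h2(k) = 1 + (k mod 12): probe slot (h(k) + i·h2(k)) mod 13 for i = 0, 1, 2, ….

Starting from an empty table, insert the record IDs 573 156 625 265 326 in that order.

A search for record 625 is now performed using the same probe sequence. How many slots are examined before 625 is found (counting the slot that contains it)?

573 hashes to 1; slot 1 is free -> place at 1.
156 hashes to 0; slot 0 is free -> place at 0.
625 hashes to 1, h2=2; 1 taken -> place at 3.
265 hashes to 5; slot 5 is free -> place at 5.
326 hashes to 1, h2=3; 1 taken -> place at 4.
Table: [156, 573, ., 625, 326, 265, ., ., ., ., ., ., .]
Lookup 625: h=1, h2=2, probe 1,3 → found at 3.

2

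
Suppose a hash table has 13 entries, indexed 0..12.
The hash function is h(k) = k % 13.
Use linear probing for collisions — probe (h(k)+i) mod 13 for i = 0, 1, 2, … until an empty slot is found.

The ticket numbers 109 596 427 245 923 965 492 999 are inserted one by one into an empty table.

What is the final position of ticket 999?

4

109 hashes to 5; slot 5 is free -> place at 5.
596 hashes to 11; slot 11 is free -> place at 11.
427 hashes to 11; 11 taken -> place at 12.
245 hashes to 11; 11,12 taken -> place at 0.
923 hashes to 0; 0 taken -> place at 1.
965 hashes to 3; slot 3 is free -> place at 3.
492 hashes to 11; 11,12,0,1 taken -> place at 2.
999 hashes to 11; 11,12,0,1,2,3 taken -> place at 4.
Table: [245, 923, 492, 965, 999, 109, _, _, _, _, _, 596, 427]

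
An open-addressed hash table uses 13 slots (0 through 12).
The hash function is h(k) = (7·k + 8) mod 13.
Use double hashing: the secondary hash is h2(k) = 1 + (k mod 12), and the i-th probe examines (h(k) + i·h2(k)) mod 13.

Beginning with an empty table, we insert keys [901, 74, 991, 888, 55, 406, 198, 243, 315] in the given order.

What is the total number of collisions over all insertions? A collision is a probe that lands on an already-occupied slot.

12

901 hashes to 10; slot 10 is free → place at 10.
74 hashes to 6; slot 6 is free → place at 6.
991 hashes to 3; slot 3 is free → place at 3.
888 hashes to 10, h2=1; 10 taken → place at 11.
55 hashes to 3, h2=8; 3,11,6 taken → place at 1.
406 hashes to 3, h2=11; 3,1 taken → place at 12.
198 hashes to 3, h2=7; 3,10 taken → place at 4.
243 hashes to 6, h2=4; 6,10,1 taken → place at 5.
315 hashes to 3, h2=4; 3 taken → place at 7.
Table: [—, 55, —, 991, 198, 243, 74, 315, —, —, 901, 888, 406]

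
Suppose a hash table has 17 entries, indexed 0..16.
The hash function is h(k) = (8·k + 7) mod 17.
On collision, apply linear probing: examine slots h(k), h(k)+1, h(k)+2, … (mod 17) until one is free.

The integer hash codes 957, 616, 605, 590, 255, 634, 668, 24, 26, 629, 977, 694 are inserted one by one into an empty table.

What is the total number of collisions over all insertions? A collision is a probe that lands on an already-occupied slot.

957: h=13 → slot 13
616: h=5 → slot 5
605: h=2 → slot 2
590: h=1 → slot 1
255: h=7 → slot 7
634: h=13, probe 13,14 → slot 14
668: h=13, probe 13,14,15 → slot 15
24: h=12 → slot 12
26: h=11 → slot 11
629: h=7, probe 7,8 → slot 8
977: h=3 → slot 3
694: h=0 → slot 0
Table: [694, 590, 605, 977, _, 616, _, 255, 629, _, _, 26, 24, 957, 634, 668, _]

4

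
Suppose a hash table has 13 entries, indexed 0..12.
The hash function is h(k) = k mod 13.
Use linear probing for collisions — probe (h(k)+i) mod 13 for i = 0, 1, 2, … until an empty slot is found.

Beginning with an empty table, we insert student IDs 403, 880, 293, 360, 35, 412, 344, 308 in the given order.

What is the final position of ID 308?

1

403: h=0 => slot 0
880: h=9 => slot 9
293: h=7 => slot 7
360: h=9, probe 9,10 => slot 10
35: h=9, probe 9,10,11 => slot 11
412: h=9, probe 9,10,11,12 => slot 12
344: h=6 => slot 6
308: h=9, probe 9,10,11,12,0,1 => slot 1
Table: [403, 308, -, -, -, -, 344, 293, -, 880, 360, 35, 412]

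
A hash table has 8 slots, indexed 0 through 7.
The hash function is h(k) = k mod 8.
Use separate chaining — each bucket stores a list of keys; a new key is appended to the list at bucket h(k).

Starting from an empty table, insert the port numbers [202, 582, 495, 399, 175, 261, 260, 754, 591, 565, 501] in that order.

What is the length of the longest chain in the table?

4

202 -> bucket 2
582 -> bucket 6
495 -> bucket 7
399 -> bucket 7 (collision)
175 -> bucket 7 (collision)
261 -> bucket 5
260 -> bucket 4
754 -> bucket 2 (collision)
591 -> bucket 7 (collision)
565 -> bucket 5 (collision)
501 -> bucket 5 (collision)
Final buckets:
0: —
1: —
2: 202 -> 754
3: —
4: 260
5: 261 -> 565 -> 501
6: 582
7: 495 -> 399 -> 175 -> 591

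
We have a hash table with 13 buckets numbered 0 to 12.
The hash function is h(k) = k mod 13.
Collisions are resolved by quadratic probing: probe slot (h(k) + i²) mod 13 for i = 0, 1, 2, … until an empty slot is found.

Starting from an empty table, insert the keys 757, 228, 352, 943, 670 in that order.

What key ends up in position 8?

Insert 757: h=3, slot 3 empty => index 3.
Insert 228: h=7, slot 7 empty => index 7.
Insert 352: h=1, slot 1 empty => index 1.
Insert 943: h=7, slot 7 occupied => index 8.
Insert 670: h=7, slots 7,8 occupied => index 11.
Table: [—, 352, —, 757, —, —, —, 228, 943, —, —, 670, —]

943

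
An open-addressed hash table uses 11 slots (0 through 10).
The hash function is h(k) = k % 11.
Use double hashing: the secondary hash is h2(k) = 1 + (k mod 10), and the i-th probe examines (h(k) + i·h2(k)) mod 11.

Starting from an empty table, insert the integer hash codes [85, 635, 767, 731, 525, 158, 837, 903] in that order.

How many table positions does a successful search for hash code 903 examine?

4

85 hashes to 8; slot 8 is free => place at 8.
635 hashes to 8, h2=6; 8 taken => place at 3.
767 hashes to 8, h2=8; 8 taken => place at 5.
731 hashes to 5, h2=2; 5 taken => place at 7.
525 hashes to 8, h2=6; 8,3 taken => place at 9.
158 hashes to 4; slot 4 is free => place at 4.
837 hashes to 1; slot 1 is free => place at 1.
903 hashes to 1, h2=4; 1,5,9 taken => place at 2.
Table: [., 837, 903, 635, 158, 767, ., 731, 85, 525, .]
Lookup 903: h=1, h2=4, probe 1,5,9,2 → found at 2.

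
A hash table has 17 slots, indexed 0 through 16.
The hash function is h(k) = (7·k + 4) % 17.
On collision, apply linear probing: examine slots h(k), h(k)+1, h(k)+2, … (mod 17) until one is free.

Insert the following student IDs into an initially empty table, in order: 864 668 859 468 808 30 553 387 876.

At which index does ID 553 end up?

864 hashes to 0; slot 0 is free → place at 0.
668 hashes to 5; slot 5 is free → place at 5.
859 hashes to 16; slot 16 is free → place at 16.
468 hashes to 16; 16,0 taken → place at 1.
808 hashes to 16; 16,0,1 taken → place at 2.
30 hashes to 10; slot 10 is free → place at 10.
553 hashes to 16; 16,0,1,2 taken → place at 3.
387 hashes to 10; 10 taken → place at 11.
876 hashes to 16; 16,0,1,2,3 taken → place at 4.
Table: [864, 468, 808, 553, 876, 668, ., ., ., ., 30, 387, ., ., ., ., 859]

3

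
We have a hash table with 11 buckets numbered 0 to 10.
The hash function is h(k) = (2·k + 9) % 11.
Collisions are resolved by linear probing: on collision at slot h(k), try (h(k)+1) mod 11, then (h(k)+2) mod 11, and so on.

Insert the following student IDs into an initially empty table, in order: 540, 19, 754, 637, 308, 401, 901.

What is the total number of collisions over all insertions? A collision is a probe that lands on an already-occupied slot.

5

540 hashes to 0; slot 0 is free → place at 0.
19 hashes to 3; slot 3 is free → place at 3.
754 hashes to 10; slot 10 is free → place at 10.
637 hashes to 7; slot 7 is free → place at 7.
308 hashes to 9; slot 9 is free → place at 9.
401 hashes to 8; slot 8 is free → place at 8.
901 hashes to 7; 7,8,9,10,0 taken → place at 1.
Table: [540, 901, -, 19, -, -, -, 637, 401, 308, 754]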